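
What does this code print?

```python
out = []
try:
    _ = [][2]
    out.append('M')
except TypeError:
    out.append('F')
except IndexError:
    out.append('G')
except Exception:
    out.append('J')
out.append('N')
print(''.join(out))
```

Execution trace: 'G' (except IndexError) → 'N' (after the try/except). Output: GN

Answer: GN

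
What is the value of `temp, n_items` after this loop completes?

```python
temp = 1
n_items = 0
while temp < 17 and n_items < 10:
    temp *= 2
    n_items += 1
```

Double until >= 17 or 10 iterations
`temp, n_items` takes the values: (1, 0) → (2, 0) → (2, 1) → (4, 1) → (4, 2) → (8, 2) → (8, 3) → (16, 3) → (16, 4) → (32, 4) → (32, 5)

Answer: 32, 5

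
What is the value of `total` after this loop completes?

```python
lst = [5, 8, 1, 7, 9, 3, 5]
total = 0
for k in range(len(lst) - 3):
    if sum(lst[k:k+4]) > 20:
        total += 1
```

Count windows with sum > 20
`total` takes the values: 0 → 1 → 2 → 3

Answer: 3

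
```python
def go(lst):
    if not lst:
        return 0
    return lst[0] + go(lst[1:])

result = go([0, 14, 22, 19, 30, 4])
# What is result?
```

0 + 14 + 22 + 19 + 30 + 4 + 0 = 89

Answer: 89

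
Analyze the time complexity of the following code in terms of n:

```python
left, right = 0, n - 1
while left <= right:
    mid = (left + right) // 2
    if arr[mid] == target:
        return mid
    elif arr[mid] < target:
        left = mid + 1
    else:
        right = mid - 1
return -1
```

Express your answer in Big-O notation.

This is Binary search in a sorted array. Time complexity: O(log n).

Answer: O(log n)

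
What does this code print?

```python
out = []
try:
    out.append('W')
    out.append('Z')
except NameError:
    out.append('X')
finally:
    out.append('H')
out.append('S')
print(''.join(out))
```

Execution trace: 'W' (try body) → 'Z' (try body, no exception) → 'H' (finally) → 'S' (after the try/except). Output: WZHS

Answer: WZHS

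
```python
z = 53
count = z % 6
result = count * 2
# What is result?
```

Trace:
`z = 53` → z = 53
`count = z % 6` → count = 5
`result = count * 2` → result = 10
So result = 10

Answer: 10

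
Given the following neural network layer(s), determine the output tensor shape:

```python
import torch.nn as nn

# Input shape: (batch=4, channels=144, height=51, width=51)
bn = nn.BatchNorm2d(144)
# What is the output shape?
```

Input: (4, 144, 51, 51) -> Output: (4, 144, 51, 51)

Answer: (4, 144, 51, 51)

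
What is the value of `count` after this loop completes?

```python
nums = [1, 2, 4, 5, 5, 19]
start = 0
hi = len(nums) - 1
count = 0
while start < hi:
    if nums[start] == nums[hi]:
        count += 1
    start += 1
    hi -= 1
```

Count matching pairs from ends
`count` takes the values: 0

Answer: 0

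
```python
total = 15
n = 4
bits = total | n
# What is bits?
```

Trace:
`total = 15` → total = 15
`n = 4` → n = 4
`bits = total | n` → bits = 15
So bits = 15

Answer: 15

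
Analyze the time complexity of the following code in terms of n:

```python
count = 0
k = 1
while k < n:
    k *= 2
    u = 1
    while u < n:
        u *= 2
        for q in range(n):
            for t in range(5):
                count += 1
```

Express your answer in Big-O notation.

Each loop level contributes: log n × log n × n × 1. Multiplying the contributions gives O(n log² n).

Answer: O(n log² n)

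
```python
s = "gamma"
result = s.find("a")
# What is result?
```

Trace:
`s = "gamma"` → s = 'gamma'
`result = s.find("a")` → result = 1
So result = 1

Answer: 1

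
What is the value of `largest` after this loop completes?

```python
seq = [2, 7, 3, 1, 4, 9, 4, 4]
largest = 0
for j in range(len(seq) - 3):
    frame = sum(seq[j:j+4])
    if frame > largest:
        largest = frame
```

Max sum of 4-element window in [2, 7, 3, 1, 4, 9, 4, 4]
`largest` takes the values: 0 → 13 → 15 → 17 → 18 → 21

Answer: 21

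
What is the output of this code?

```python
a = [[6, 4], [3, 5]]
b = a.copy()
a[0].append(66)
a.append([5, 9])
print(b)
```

Key concept: shallow copy with nested lists.
Step by step:
`a = [[6, 4], [3, 5]]` → a = [[6, 4], [3, 5]]
`b = a.copy()` → b = [[6, 4], [3, 5]]
`a[0].append(66)` → a = [[6, 4, 66], [3, 5]]; b = [[6, 4, 66], [3, 5]]
`a.append([5, 9])` → a = [[6, 4, 66], [3, 5], [5, 9]]
`print(b)` → prints [[6, 4, 66], [3, 5]]

Answer: [[6, 4, 66], [3, 5]]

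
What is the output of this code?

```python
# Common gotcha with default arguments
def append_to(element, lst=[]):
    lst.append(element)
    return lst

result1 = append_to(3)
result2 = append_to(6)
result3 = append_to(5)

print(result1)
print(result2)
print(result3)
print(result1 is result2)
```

Key concept: mutable default argument gotcha.
Step by step:
`result1 = append_to(3)` → result1 = [3]
`result2 = append_to(6)` → result1 = [3, 6] (same object as result2); result2 = [3, 6] (same object as result1)
`result3 = append_to(5)` → result1 = [3, 6, 5] (same object as result2, result3); result2 = [3, 6, 5] (same object as result1, result3); result3 = [3, 6, 5] (same object as result1, result2)
`print(result1)` → prints [3, 6, 5]
`print(result2)` → prints [3, 6, 5]
`print(result3)` → prints [3, 6, 5]
`print(result1 is result2)` → prints True

Answer:
[3, 6, 5]
[3, 6, 5]
[3, 6, 5]
True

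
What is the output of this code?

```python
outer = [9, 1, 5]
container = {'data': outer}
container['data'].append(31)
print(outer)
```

Key concept: dict holds reference to list.
Step by step:
`outer = [9, 1, 5]` → outer = [9, 1, 5]
`container = {'data': outer}` → container = {'data': [9, 1, 5]}
`container['data'].append(31)` → outer = [9, 1, 5, 31]; container = {'data': [9, 1, 5, 31]}
`print(outer)` → prints [9, 1, 5, 31]

Answer: [9, 1, 5, 31]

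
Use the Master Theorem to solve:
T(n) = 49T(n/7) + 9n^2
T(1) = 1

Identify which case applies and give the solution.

a=49, b=7, f(n)=9n^2. log_7(49) = 2. Since c=2 = 2, Case 2 applies: T(n) = Θ(n^log_b(a) · log n) = O(n^2 log n).

Answer: O(n^2 log n) - Case 2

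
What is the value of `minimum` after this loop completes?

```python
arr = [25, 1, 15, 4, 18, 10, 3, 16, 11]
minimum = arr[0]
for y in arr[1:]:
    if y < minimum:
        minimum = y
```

Minimum of [25, 1, 15, 4, 18, 10, 3, 16, 11]
`minimum` takes the values: 25 → 1

Answer: 1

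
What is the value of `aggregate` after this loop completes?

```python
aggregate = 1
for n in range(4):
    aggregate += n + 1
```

Start at 1, add 1 to 4 = 11
`aggregate` takes the values: 1 → 2 → 4 → 7 → 11

Answer: 11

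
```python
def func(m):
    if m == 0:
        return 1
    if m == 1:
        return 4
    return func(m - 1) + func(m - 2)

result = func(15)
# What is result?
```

Build up from base cases: func(0)=1, func(1)=4, func(2)=5, func(3)=9, func(4)=14, func(5)=23, func(6)=37, ..., func(15)=2817

Answer: 2817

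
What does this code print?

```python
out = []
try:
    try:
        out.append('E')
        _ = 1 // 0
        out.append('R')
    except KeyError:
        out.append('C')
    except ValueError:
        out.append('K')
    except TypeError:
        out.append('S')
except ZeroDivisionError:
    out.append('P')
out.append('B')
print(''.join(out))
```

Execution trace: 'E' (try body) → 'P' (outer except ZeroDivisionError) → 'B' (after the try/except). Output: EPB

Answer: EPB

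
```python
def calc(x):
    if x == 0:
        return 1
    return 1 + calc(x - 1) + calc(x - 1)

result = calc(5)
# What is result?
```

calc(x) = 1 + 2·calc(x-1), calc(0)=1. Closed form: (1+1)·2^5 - 1 = 63.

Answer: 63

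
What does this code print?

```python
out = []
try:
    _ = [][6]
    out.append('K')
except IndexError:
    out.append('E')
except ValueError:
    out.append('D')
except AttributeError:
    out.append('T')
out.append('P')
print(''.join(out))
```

Execution trace: 'E' (except IndexError) → 'P' (after the try/except). Output: EP

Answer: EP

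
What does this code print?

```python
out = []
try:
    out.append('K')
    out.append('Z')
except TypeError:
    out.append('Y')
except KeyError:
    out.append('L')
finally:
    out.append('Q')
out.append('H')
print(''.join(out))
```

Execution trace: 'K' (try body) → 'Z' (try body, no exception) → 'Q' (finally) → 'H' (after the try/except). Output: KZQH

Answer: KZQH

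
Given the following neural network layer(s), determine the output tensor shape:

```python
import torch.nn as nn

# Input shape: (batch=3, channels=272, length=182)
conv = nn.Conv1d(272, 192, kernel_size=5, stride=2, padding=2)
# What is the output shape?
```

Input: (3, 272, 182) -> Output: (3, 192, 91)

Answer: (3, 192, 91)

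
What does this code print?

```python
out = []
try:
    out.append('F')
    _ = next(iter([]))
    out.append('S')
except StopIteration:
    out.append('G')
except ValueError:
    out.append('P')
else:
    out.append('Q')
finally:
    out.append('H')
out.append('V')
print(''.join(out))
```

Execution trace: 'F' (try body) → 'G' (except StopIteration) → 'H' (finally) → 'V' (after the try/except). Output: FGHV

Answer: FGHV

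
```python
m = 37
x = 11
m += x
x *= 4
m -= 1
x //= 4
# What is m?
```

Trace:
`m = 37` → m = 37
`x = 11` → x = 11
`m += x` → m = 48
`x *= 4` → x = 44
`m -= 1` → m = 47
`x //= 4` → x = 11
So m = 47

Answer: 47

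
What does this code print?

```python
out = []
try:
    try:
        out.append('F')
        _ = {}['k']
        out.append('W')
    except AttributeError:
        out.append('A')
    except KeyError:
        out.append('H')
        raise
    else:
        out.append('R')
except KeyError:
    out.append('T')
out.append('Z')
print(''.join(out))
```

Execution trace: 'F' (inner try body) → 'H' (inner except KeyError) → 'T' (outer except KeyError) → 'Z' (after the try/except). Output: FHTZ

Answer: FHTZ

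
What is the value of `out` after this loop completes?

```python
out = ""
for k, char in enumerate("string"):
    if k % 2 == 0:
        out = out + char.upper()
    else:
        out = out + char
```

Uppercase even positions in 'string'
`out` takes the values: "" → "S" → "St" → "StR" → "StRi" → "StRiN" → "StRiNg"

Answer: "StRiNg"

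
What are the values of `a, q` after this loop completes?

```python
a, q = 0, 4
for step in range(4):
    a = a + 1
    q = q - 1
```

a goes 0→4, q goes 4→0
`a, q` takes the values: (0, 4) → (1, 4) → (1, 3) → (2, 3) → (2, 2) → (3, 2) → (3, 1) → (4, 1) → (4, 0)

Answer: 4, 0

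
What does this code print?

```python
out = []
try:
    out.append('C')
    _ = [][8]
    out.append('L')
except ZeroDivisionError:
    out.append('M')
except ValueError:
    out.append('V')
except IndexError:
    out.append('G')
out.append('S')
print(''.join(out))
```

Execution trace: 'C' (try body) → 'G' (except IndexError) → 'S' (after the try/except). Output: CGS

Answer: CGS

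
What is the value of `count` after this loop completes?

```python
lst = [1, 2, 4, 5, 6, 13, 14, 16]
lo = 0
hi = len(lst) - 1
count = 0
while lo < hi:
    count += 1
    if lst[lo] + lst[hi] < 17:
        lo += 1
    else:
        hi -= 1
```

Steps to find pair summing to 17
`count` takes the values: 0 → 1 → 2 → 3 → 4 → 5 → 6 → 7

Answer: 7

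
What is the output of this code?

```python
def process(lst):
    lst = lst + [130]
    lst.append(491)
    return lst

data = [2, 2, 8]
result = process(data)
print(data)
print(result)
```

Key concept: rebinding parameter vs mutation.
Step by step:
`data = [2, 2, 8]` → data = [2, 2, 8]
`result = process(data)` → result = [2, 2, 8, 130, 491]
`print(data)` → prints [2, 2, 8]
`print(result)` → prints [2, 2, 8, 130, 491]

Answer:
[2, 2, 8]
[2, 2, 8, 130, 491]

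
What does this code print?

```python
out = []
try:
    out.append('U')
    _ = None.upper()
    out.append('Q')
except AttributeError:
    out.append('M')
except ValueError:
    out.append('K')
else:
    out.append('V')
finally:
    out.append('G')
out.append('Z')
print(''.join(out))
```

Execution trace: 'U' (try body) → 'M' (except AttributeError) → 'G' (finally) → 'Z' (after the try/except). Output: UMGZ

Answer: UMGZ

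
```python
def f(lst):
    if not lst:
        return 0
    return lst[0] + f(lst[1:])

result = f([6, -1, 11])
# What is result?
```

6 + (-1) + 11 + 0 = 16

Answer: 16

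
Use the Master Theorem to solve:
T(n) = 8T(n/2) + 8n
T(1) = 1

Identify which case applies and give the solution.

a=8, b=2, f(n)=8n. log_2(8) = 3. Since c=1 < 3, Case 1 applies: T(n) = Θ(n^log_b(a)) = O(n^3).

Answer: O(n^3) - Case 1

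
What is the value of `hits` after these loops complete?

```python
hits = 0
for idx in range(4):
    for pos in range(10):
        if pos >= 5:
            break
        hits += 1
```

Inner breaks at 5, outer runs 4 times
`hits` takes the values: 0 → 1 → 2 → 3 → 4 → 5 → 6 → 7 → 8 → 9 → 10 → 11 → 12 → 13 → 14 → 15 → 16 → 17 → 18 → 19 → 20

Answer: 20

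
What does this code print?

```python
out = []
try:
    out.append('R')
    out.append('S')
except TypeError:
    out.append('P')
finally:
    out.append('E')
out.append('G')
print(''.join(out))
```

Execution trace: 'R' (try body) → 'S' (try body, no exception) → 'E' (finally) → 'G' (after the try/except). Output: RSEG

Answer: RSEG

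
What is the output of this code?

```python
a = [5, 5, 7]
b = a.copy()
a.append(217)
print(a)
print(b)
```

Key concept: list.copy() creates independent copy.
Step by step:
`a = [5, 5, 7]` → a = [5, 5, 7]
`b = a.copy()` → b = [5, 5, 7]
`a.append(217)` → a = [5, 5, 7, 217]
`print(a)` → prints [5, 5, 7, 217]
`print(b)` → prints [5, 5, 7]

Answer:
[5, 5, 7, 217]
[5, 5, 7]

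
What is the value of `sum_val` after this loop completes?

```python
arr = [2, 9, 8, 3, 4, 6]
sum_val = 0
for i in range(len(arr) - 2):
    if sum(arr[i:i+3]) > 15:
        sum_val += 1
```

Count windows with sum > 15
`sum_val` takes the values: 0 → 1 → 2

Answer: 2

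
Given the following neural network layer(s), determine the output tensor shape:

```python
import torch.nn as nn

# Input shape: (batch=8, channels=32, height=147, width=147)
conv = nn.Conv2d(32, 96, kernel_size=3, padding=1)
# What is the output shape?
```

Input: (8, 32, 147, 147) -> Output: (8, 96, 147, 147)

Answer: (8, 96, 147, 147)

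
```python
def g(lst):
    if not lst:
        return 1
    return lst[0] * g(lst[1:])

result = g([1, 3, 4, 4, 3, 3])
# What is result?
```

Product over [1, 3, 4, 4, 3, 3] = 1 * 3 * 4 * 4 * 3 * 3 = 432

Answer: 432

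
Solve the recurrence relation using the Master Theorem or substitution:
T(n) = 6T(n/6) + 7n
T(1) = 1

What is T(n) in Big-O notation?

By Master Theorem: a=6, b=6, f(n)=7n. Since log_6(6) = 1 and f(n) = Θ(n^1), Case 2 applies. T(n) = O(n log n).

Answer: O(n log n)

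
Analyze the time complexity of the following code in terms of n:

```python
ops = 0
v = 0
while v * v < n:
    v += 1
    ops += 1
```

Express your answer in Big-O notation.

Each loop level contributes: √n. Multiplying the contributions gives O(√n).

Answer: O(√n)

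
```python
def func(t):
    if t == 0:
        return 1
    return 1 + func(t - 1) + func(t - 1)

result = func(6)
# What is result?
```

func(t) = 1 + 2·func(t-1), func(0)=1. Closed form: (1+1)·2^6 - 1 = 127.

Answer: 127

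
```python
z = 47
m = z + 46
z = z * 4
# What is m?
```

Trace:
`z = 47` → z = 47
`m = z + 46` → m = 93
`z = z * 4` → z = 188
So m = 93

Answer: 93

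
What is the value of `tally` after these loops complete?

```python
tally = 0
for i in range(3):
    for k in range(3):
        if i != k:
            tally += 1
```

3² - 3 (exclude diagonal)
`tally` takes the values: 0 → 1 → 2 → 3 → 4 → 5 → 6

Answer: 6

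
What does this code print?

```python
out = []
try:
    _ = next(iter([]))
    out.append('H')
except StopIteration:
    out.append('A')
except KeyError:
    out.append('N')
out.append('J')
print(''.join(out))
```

Execution trace: 'A' (except StopIteration) → 'J' (after the try/except). Output: AJ

Answer: AJ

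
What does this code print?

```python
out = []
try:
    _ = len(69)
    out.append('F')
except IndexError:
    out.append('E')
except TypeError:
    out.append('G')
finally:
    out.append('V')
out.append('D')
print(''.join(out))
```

Execution trace: 'G' (except TypeError) → 'V' (finally) → 'D' (after the try/except). Output: GVD

Answer: GVD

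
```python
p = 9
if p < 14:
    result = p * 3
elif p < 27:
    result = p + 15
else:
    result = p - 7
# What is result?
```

Trace:
`p = 9` → p = 9
`if p < 14: ...` → p < 14 is True → result = 27
So result = 27

Answer: 27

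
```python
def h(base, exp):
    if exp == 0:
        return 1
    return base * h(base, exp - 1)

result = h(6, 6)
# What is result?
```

h(6, 6) = 6 * 6 * 6 * 6 * 6 * 6 = 46656

Answer: 46656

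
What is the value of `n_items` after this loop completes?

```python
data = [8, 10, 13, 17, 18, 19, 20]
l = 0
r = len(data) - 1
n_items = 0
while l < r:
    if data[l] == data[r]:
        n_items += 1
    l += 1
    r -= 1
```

Count matching pairs from ends
`n_items` takes the values: 0

Answer: 0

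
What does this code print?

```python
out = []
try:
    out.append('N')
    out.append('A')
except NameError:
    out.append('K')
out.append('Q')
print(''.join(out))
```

Execution trace: 'N' (try body) → 'A' (try body, no exception) → 'Q' (after the try/except). Output: NAQ

Answer: NAQ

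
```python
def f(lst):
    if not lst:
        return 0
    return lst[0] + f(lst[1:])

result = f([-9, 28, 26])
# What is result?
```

(-9) + 28 + 26 + 0 = 45

Answer: 45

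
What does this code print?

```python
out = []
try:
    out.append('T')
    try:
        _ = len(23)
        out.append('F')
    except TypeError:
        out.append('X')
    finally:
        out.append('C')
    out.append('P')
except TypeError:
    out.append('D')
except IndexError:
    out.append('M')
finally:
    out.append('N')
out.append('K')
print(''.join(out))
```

Execution trace: 'T' (try body) → 'X' (inner except TypeError) → 'C' (inner finally) → 'P' (try body, no exception) → 'N' (finally) → 'K' (after the try/except). Output: TXCPNK

Answer: TXCPNK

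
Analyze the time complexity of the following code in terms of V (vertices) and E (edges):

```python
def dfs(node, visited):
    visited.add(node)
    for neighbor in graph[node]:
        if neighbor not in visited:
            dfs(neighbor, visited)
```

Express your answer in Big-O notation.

This is Depth-first search (recursive). Time complexity: O(V + E).

Answer: O(V + E)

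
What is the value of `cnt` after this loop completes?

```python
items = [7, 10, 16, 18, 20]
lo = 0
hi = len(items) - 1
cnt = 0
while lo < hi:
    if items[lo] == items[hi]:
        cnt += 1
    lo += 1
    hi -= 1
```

Count matching pairs from ends
`cnt` takes the values: 0

Answer: 0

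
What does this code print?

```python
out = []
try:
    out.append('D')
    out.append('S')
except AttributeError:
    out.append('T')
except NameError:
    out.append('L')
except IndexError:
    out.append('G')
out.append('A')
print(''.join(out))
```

Execution trace: 'D' (try body) → 'S' (try body, no exception) → 'A' (after the try/except). Output: DSA

Answer: DSA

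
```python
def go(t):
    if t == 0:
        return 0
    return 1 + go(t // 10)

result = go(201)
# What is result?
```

Count of digits of 201: 3

Answer: 3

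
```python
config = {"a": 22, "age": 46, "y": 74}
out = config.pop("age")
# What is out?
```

Trace:
`config = {"a": 22, "age": 46, "y": 74}` → config = {'a': 22, 'age': 46, 'y': 74}
`out = config.pop("age")` → config = {'a': 22, 'y': 74}; out = 46
So out = 46

Answer: 46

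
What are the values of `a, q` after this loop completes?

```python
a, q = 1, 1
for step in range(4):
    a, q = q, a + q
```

Fibonacci: after 4 iterations
`a, q` takes the values: (1, 1) → (1, 2) → (2, 3) → (3, 5) → (5, 8)

Answer: 5, 8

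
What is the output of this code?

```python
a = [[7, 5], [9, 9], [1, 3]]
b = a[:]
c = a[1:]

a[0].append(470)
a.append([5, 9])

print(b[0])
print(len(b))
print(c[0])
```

Key concept: slice with nested mutation.
Step by step:
`a = [[7, 5], [9, 9], [1, 3]]` → a = [[7, 5], [9, 9], [1, 3]]
`b = a[:]` → b = [[7, 5], [9, 9], [1, 3]]
`c = a[1:]` → c = [[9, 9], [1, 3]]
`a[0].append(470)` → a = [[7, 5, 470], [9, 9], [1, 3]]; b = [[7, 5, 470], [9, 9], [1, 3]]
`a.append([5, 9])` → a = [[7, 5, 470], [9, 9], [1, 3], [5, 9]]
`print(b[0])` → prints [7, 5, 470]
`print(len(b))` → prints 3
`print(c[0])` → prints [9, 9]

Answer:
[7, 5, 470]
3
[9, 9]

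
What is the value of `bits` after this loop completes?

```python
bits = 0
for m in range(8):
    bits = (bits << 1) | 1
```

Build 8 consecutive 1-bits: 0b11111111
`bits` takes the values: 0 → 1 → 3 → 7 → 15 → 31 → 63 → 127 → 255

Answer: 255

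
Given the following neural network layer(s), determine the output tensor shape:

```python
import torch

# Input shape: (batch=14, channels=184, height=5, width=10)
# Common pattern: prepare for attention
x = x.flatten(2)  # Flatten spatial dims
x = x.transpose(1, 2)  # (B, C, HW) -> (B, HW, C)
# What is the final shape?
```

Input: (14, 184, 5, 10) -> after flatten(2): (14, 184, 50) -> Output: (14, 50, 184)

Answer: (14, 50, 184)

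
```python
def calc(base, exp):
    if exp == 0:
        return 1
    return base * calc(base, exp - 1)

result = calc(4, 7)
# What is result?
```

calc(4, 7) = 4 * 4 * 4 * 4 * 4 * 4 * 4 = 16384

Answer: 16384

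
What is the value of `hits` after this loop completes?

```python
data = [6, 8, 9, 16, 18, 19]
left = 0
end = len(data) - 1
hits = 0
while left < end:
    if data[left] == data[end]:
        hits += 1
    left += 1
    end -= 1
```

Count matching pairs from ends
`hits` takes the values: 0

Answer: 0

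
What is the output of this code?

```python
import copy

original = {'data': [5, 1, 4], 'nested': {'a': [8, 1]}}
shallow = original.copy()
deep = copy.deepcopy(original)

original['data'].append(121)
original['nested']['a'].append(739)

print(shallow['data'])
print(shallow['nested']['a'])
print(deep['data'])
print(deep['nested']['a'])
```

Key concept: comparing shallow vs deep copy.
Step by step:
`original = {'data': [5, 1, 4], 'nested': {'a': [8, 1]}}` → original = {'data': [5, 1, 4], 'nested': {'a': [8, 1]}}
`shallow = original.copy()` → shallow = {'data': [5, 1, 4], 'nested': {'a': [8, 1]}}
`deep = copy.deepcopy(original)` → deep = {'data': [5, 1, 4], 'nested': {'a': [8, 1]}}
`original['data'].append(121)` → original = {'data': [5, 1, 4, 121], 'nested': {'a': [8, 1]}}; shallow = {'data': [5, 1, 4, 121], 'nested': {'a': [8, 1]}}
`original['nested']['a'].append(739)` → original = {'data': [5, 1, 4, 121], 'nested': {'a': [8, 1, 739]}}; shallow = {'data': [5, 1, 4, 121], 'nested': {'a': [8, 1, 739]}}
`print(shallow['data'])` → prints [5, 1, 4, 121]
`print(shallow['nested']['a'])` → prints [8, 1, 739]
`print(deep['data'])` → prints [5, 1, 4]
`print(deep['nested']['a'])` → prints [8, 1]

Answer:
[5, 1, 4, 121]
[8, 1, 739]
[5, 1, 4]
[8, 1]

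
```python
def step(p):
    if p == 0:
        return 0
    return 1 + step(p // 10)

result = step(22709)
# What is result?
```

Count of digits of 22709: 5

Answer: 5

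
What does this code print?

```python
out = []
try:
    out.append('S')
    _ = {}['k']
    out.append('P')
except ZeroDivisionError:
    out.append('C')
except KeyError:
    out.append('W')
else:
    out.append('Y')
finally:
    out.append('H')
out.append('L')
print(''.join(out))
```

Execution trace: 'S' (try body) → 'W' (except KeyError) → 'H' (finally) → 'L' (after the try/except). Output: SWHL

Answer: SWHL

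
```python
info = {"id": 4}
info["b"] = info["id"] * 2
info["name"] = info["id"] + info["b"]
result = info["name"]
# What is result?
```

Trace:
`info = {"id": 4}` → info = {'id': 4}
`info["b"] = info["id"] * 2` → info = {'id': 4, 'b': 8}
`info["name"] = info["id"] + info["b"]` → info = {'id': 4, 'b': 8, 'name': 12}
`result = info["name"]` → result = 12
So result = 12

Answer: 12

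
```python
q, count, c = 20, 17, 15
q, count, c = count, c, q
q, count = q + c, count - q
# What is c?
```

Trace:
`q, count, c = 20, 17, 15` → q = 20; count = 17; c = 15
`q, count, c = count, c, q` → q = 17; count = 15; c = 20
`q, count = q + c, count - q` → q = 37; count = -2
So c = 20

Answer: 20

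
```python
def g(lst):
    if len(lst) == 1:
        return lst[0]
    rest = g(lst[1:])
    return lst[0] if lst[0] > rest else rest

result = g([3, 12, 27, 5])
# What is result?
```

Recursive max over [3, 12, 27, 5] = 27

Answer: 27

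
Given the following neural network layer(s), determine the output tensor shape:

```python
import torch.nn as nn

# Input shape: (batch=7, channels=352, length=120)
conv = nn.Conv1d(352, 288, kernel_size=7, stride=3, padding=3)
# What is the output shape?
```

Input: (7, 352, 120) -> Output: (7, 288, 40)

Answer: (7, 288, 40)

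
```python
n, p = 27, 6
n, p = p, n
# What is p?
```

Trace:
`n, p = 27, 6` → n = 27; p = 6
`n, p = p, n` → n = 6; p = 27
So p = 27

Answer: 27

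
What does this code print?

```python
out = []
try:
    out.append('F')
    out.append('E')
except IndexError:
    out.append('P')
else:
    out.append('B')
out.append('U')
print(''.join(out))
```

Execution trace: 'F' (try body) → 'E' (try body, no exception) → 'B' (else) → 'U' (after the try/except). Output: FEBU

Answer: FEBU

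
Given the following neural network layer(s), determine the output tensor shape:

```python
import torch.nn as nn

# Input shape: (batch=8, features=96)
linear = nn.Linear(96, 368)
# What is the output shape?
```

Input: (8, 96) -> Output: (8, 368)

Answer: (8, 368)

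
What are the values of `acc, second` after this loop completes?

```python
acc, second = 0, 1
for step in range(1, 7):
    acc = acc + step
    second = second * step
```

Sum and factorial of 1 to 6
`acc, second` takes the values: (0, 1) → (1, 1) → (3, 1) → (3, 2) → (6, 2) → (6, 6) → (10, 6) → (10, 24) → (15, 24) → (15, 120) → (21, 120) → (21, 720)

Answer: 21, 720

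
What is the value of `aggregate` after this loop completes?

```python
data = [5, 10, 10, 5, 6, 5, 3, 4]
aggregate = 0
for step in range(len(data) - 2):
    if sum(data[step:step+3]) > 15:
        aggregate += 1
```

Count windows with sum > 15
`aggregate` takes the values: 0 → 1 → 2 → 3 → 4

Answer: 4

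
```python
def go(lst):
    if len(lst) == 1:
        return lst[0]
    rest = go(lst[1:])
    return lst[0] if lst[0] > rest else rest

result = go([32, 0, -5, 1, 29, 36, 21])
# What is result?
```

Recursive max over [32, 0, -5, 1, 29, 36, 21] = 36

Answer: 36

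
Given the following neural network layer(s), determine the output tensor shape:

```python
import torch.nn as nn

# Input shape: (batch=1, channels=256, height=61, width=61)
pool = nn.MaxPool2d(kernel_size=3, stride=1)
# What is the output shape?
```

Input: (1, 256, 61, 61) -> Output: (1, 256, 59, 59)

Answer: (1, 256, 59, 59)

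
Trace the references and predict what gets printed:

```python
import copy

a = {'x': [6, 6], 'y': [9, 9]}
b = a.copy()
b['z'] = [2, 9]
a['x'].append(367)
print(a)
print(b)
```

Key concept: shallow copy of dict with mutable values.
Step by step:
`a = {'x': [6, 6], 'y': [9, 9]}` → a = {'x': [6, 6], 'y': [9, 9]}
`b = a.copy()` → b = {'x': [6, 6], 'y': [9, 9]}
`b['z'] = [2, 9]` → b = {'x': [6, 6], 'y': [9, 9], 'z': [2, 9]}
`a['x'].append(367)` → a = {'x': [6, 6, 367], 'y': [9, 9]}; b = {'x': [6, 6, 367], 'y': [9, 9], 'z': [2, 9]}
`print(a)` → prints {'x': [6, 6, 367], 'y': [9, 9]}
`print(b)` → prints {'x': [6, 6, 367], 'y': [9, 9], 'z': [2, 9]}

Answer:
{'x': [6, 6, 367], 'y': [9, 9]}
{'x': [6, 6, 367], 'y': [9, 9], 'z': [2, 9]}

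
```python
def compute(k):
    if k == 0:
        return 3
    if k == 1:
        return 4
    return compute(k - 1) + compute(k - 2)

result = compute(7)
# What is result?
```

Build up from base cases: compute(0)=3, compute(1)=4, compute(2)=7, compute(3)=11, compute(4)=18, compute(5)=29, compute(6)=47, ..., compute(7)=76

Answer: 76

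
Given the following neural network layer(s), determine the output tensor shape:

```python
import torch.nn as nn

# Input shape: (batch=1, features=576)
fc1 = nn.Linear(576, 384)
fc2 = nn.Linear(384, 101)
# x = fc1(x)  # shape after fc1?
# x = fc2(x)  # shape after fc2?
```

Input: (1, 576) -> after fc1: (1, 384) -> Output: (1, 101)

Answer: (1, 101)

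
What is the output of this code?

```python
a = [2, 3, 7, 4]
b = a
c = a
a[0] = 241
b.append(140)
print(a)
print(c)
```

Key concept: multiple aliases.
Step by step:
`a = [2, 3, 7, 4]` → a = [2, 3, 7, 4]
`b = a` → b = [2, 3, 7, 4] (same object as a)
`c = a` → c = [2, 3, 7, 4] (same object as a, b)
`a[0] = 241` → a = [241, 3, 7, 4] (same object as b, c); b = [241, 3, 7, 4] (same object as a, c); c = [241, 3, 7, 4] (same object as a, b)
`b.append(140)` → a = [241, 3, 7, 4, 140] (same object as b, c); b = [241, 3, 7, 4, 140] (same object as a, c); c = [241, 3, 7, 4, 140] (same object as a, b)
`print(a)` → prints [241, 3, 7, 4, 140]
`print(c)` → prints [241, 3, 7, 4, 140]

Answer:
[241, 3, 7, 4, 140]
[241, 3, 7, 4, 140]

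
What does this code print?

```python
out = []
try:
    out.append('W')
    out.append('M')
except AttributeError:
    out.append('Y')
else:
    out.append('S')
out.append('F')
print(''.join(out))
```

Execution trace: 'W' (try body) → 'M' (try body, no exception) → 'S' (else) → 'F' (after the try/except). Output: WMSF

Answer: WMSF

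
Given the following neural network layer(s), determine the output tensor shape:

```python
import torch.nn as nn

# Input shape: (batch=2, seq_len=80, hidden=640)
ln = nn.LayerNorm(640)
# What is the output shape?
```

Input: (2, 80, 640) -> Output: (2, 80, 640)

Answer: (2, 80, 640)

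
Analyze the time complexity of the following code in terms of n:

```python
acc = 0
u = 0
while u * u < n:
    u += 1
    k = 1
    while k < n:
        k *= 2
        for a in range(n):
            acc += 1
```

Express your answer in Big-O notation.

Each loop level contributes: √n × log n × n. Multiplying the contributions gives O(n√n log n).

Answer: O(n√n log n)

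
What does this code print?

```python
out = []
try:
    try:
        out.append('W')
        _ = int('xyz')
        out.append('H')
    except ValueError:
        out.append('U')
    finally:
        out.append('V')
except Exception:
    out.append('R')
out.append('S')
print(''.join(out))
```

Execution trace: 'W' (inner try body) → 'U' (inner except ValueError) → 'V' (inner finally) → 'S' (after the try/except). Output: WUVS

Answer: WUVS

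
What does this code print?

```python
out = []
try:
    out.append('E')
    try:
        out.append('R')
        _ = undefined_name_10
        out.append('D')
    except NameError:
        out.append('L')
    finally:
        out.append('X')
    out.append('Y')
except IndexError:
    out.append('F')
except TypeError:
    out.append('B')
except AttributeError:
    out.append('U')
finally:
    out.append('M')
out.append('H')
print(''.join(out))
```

Execution trace: 'E' (try body) → 'R' (inner try body) → 'L' (inner except NameError) → 'X' (inner finally) → 'Y' (try body, no exception) → 'M' (finally) → 'H' (after the try/except). Output: ERLXYMH

Answer: ERLXYMH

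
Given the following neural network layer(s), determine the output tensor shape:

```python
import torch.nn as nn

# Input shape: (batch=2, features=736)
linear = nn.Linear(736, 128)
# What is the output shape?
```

Input: (2, 736) -> Output: (2, 128)

Answer: (2, 128)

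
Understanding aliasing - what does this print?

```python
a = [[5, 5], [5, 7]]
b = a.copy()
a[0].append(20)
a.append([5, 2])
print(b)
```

Key concept: shallow copy with nested lists.
Step by step:
`a = [[5, 5], [5, 7]]` → a = [[5, 5], [5, 7]]
`b = a.copy()` → b = [[5, 5], [5, 7]]
`a[0].append(20)` → a = [[5, 5, 20], [5, 7]]; b = [[5, 5, 20], [5, 7]]
`a.append([5, 2])` → a = [[5, 5, 20], [5, 7], [5, 2]]
`print(b)` → prints [[5, 5, 20], [5, 7]]

Answer: [[5, 5, 20], [5, 7]]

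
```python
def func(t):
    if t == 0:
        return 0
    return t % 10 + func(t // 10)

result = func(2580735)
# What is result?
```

Sum of digits of 2580735: 5 + 3 + 7 + 0 + 8 + 5 + 2 = 30

Answer: 30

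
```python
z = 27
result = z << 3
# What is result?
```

Trace:
`z = 27` → z = 27
`result = z << 3` → result = 216
So result = 216

Answer: 216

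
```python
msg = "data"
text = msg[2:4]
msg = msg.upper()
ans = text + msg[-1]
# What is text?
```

Trace:
`msg = "data"` → msg = 'data'
`text = msg[2:4]` → text = 'ta'
`msg = msg.upper()` → msg = 'DATA'
`ans = text + msg[-1]` → ans = 'taA'
So text = 'ta'

Answer: 'ta'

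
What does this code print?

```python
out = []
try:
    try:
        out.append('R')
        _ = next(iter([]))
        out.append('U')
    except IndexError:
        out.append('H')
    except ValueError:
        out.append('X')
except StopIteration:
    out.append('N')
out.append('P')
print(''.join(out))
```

Execution trace: 'R' (try body) → 'N' (outer except StopIteration) → 'P' (after the try/except). Output: RNP

Answer: RNP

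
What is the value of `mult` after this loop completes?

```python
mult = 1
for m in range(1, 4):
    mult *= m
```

3! = 6
`mult` takes the values: 1 → 2 → 6

Answer: 6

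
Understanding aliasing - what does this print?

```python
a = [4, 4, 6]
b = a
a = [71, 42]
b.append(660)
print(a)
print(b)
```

Key concept: rebinding vs mutation: a is rebound to a new list, b still points at the original.
Step by step:
`a = [4, 4, 6]` → a = [4, 4, 6]
`b = a` → b = [4, 4, 6] (same object as a)
`a = [71, 42]` → a = [71, 42]
`b.append(660)` → b = [4, 4, 6, 660]
`print(a)` → prints [71, 42]
`print(b)` → prints [4, 4, 6, 660]

Answer:
[71, 42]
[4, 4, 6, 660]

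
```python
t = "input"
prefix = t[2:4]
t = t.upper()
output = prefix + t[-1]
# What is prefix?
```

Trace:
`t = "input"` → t = 'input'
`prefix = t[2:4]` → prefix = 'pu'
`t = t.upper()` → t = 'INPUT'
`output = prefix + t[-1]` → output = 'puT'
So prefix = 'pu'

Answer: 'pu'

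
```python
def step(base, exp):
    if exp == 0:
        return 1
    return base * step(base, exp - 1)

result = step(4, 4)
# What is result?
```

step(4, 4) = 4 * 4 * 4 * 4 = 256

Answer: 256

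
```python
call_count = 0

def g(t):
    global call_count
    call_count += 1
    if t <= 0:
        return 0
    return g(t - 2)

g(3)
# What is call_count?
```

Linear recursion stepping by 2: 3 calls from t=3 down to ≤0.

Answer: 3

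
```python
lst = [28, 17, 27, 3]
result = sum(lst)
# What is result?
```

Trace:
`lst = [28, 17, 27, 3]` → lst = [28, 17, 27, 3]
`result = sum(lst)` → result = 75
So result = 75

Answer: 75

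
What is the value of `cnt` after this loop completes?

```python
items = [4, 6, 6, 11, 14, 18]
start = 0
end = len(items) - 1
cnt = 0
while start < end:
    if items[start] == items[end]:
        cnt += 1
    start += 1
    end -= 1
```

Count matching pairs from ends
`cnt` takes the values: 0

Answer: 0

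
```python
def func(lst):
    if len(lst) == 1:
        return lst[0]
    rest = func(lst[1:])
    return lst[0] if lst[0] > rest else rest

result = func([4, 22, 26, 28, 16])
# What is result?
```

Recursive max over [4, 22, 26, 28, 16] = 28

Answer: 28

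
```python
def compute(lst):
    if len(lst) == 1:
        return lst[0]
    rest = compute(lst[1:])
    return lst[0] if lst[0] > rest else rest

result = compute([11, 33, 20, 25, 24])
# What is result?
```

Recursive max over [11, 33, 20, 25, 24] = 33

Answer: 33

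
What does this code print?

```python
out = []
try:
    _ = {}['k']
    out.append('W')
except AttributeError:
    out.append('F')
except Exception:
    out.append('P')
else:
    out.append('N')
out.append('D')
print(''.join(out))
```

Execution trace: 'P' (except Exception) → 'D' (after the try/except). Output: PD

Answer: PD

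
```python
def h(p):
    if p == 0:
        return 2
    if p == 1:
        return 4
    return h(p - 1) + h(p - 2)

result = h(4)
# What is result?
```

Build up from base cases: h(0)=2, h(1)=4, h(2)=6, h(3)=10, h(4)=16

Answer: 16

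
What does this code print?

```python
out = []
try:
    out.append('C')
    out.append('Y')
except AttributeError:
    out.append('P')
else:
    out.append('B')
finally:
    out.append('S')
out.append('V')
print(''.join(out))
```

Execution trace: 'C' (try body) → 'Y' (try body, no exception) → 'B' (else) → 'S' (finally) → 'V' (after the try/except). Output: CYBSV

Answer: CYBSV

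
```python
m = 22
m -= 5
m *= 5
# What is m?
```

Trace:
`m = 22` → m = 22
`m -= 5` → m = 17
`m *= 5` → m = 85
So m = 85

Answer: 85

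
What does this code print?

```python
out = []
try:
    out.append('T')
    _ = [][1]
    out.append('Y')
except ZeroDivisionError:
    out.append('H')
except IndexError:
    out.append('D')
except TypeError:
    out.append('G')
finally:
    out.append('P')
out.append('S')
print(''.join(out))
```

Execution trace: 'T' (try body) → 'D' (except IndexError) → 'P' (finally) → 'S' (after the try/except). Output: TDPS

Answer: TDPS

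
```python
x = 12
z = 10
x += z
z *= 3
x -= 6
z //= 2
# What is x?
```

Trace:
`x = 12` → x = 12
`z = 10` → z = 10
`x += z` → x = 22
`z *= 3` → z = 30
`x -= 6` → x = 16
`z //= 2` → z = 15
So x = 16

Answer: 16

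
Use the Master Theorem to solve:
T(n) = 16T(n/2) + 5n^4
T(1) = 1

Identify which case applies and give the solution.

a=16, b=2, f(n)=5n^4. log_2(16) = 4. Since c=4 = 4, Case 2 applies: T(n) = Θ(n^log_b(a) · log n) = O(n^4 log n).

Answer: O(n^4 log n) - Case 2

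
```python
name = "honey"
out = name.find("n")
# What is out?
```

Trace:
`name = "honey"` → name = 'honey'
`out = name.find("n")` → out = 2
So out = 2

Answer: 2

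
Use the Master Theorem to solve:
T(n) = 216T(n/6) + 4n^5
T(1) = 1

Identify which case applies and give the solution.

a=216, b=6, f(n)=4n^5. log_6(216) = 3. Since c=5 > 3 and the regularity condition holds (216(n/6)^5 = (216/6^5)n^5 with 216/6^5 < 1), Case 3 applies: T(n) = Θ(f(n)) = O(n^5).

Answer: O(n^5) - Case 3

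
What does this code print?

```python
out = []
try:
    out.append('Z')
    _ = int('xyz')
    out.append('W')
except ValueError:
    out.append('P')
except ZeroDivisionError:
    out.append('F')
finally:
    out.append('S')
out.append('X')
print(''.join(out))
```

Execution trace: 'Z' (try body) → 'P' (except ValueError) → 'S' (finally) → 'X' (after the try/except). Output: ZPSX

Answer: ZPSX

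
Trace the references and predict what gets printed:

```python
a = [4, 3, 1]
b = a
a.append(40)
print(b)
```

Key concept: basic list aliasing.
Step by step:
`a = [4, 3, 1]` → a = [4, 3, 1]
`b = a` → b = [4, 3, 1] (same object as a)
`a.append(40)` → a = [4, 3, 1, 40] (same object as b); b = [4, 3, 1, 40] (same object as a)
`print(b)` → prints [4, 3, 1, 40]

Answer: [4, 3, 1, 40]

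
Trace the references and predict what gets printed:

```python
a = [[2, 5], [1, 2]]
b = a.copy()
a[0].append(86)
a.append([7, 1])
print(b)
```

Key concept: shallow copy with nested lists.
Step by step:
`a = [[2, 5], [1, 2]]` → a = [[2, 5], [1, 2]]
`b = a.copy()` → b = [[2, 5], [1, 2]]
`a[0].append(86)` → a = [[2, 5, 86], [1, 2]]; b = [[2, 5, 86], [1, 2]]
`a.append([7, 1])` → a = [[2, 5, 86], [1, 2], [7, 1]]
`print(b)` → prints [[2, 5, 86], [1, 2]]

Answer: [[2, 5, 86], [1, 2]]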